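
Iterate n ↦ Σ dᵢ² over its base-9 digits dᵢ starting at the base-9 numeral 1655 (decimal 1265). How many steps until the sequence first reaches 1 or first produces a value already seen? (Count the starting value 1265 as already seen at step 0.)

7

1265 = (1,6,5,5)_9 → 87
87 = (1,0,6)_9 → 37
37 = (4,1)_9 → 17
17 = (1,8)_9 → 65
65 = (7,2)_9 → 53
53 = (5,8)_9 → 89
89 = (1,0,8)_9 → 65  — 65 repeats.
That took 7 steps.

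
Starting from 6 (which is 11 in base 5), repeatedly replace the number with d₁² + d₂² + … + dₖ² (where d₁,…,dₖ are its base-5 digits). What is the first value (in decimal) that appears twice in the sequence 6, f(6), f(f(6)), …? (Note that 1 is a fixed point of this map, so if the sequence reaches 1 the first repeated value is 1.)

6 = (1,1)_5 → 1² + 1² = 1 + 1 = 2
2 = (2)_5 → 2² = 4
4 = (4)_5 → 4² = 16
16 = (3,1)_5 → 3² + 1² = 9 + 1 = 10
10 = (2,0)_5 → 2² + 0² = 4 + 0 = 4  — 4 already appeared earlier.

4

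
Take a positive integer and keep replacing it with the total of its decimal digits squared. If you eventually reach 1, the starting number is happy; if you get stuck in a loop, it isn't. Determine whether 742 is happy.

742 → 7² + 4² + 2² = 69
69 → 6² + 9² = 117
117 → 1² + 1² + 7² = 51
51 → 5² + 1² = 26
26 → 2² + 6² = 40
40 → 4² + 0² = 16
16 → 1² + 6² = 37
37 → 3² + 7² = 58
58 → 5² + 8² = 89
89 → 8² + 9² = 145
145 → 1² + 4² + 5² = 42
42 → 4² + 2² = 20
20 → 2² + 0² = 4
4 → 4² = 16  — 16 already seen; the sequence cycles without reaching 1.

not happy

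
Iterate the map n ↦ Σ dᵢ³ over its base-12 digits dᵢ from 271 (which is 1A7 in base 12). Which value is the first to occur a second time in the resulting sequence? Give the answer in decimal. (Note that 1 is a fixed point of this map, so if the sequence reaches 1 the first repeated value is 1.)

1344

271 = (1,10,7)_12 → 1³ + 10³ + 7³ = 1 + 1000 + 343 = 1344
1344 = (9,4,0)_12 → 9³ + 4³ + 0³ = 729 + 64 + 0 = 793
793 = (5,6,1)_12 → 5³ + 6³ + 1³ = 125 + 216 + 1 = 342
342 = (2,4,6)_12 → 2³ + 4³ + 6³ = 8 + 64 + 216 = 288
288 = (2,0,0)_12 → 2³ + 0³ + 0³ = 8 + 0 + 0 = 8
8 = (8)_12 → 8³ = 512
512 = (3,6,8)_12 → 3³ + 6³ + 8³ = 27 + 216 + 512 = 755
755 = (5,2,11)_12 → 5³ + 2³ + 11³ = 125 + 8 + 1331 = 1464
1464 = (10,2,0)_12 → 10³ + 2³ + 0³ = 1000 + 8 + 0 = 1008
1008 = (7,0,0)_12 → 7³ + 0³ + 0³ = 343 + 0 + 0 = 343
343 = (2,4,7)_12 → 2³ + 4³ + 7³ = 8 + 64 + 343 = 415
415 = (2,10,7)_12 → 2³ + 10³ + 7³ = 8 + 1000 + 343 = 1351
1351 = (9,4,7)_12 → 9³ + 4³ + 7³ = 729 + 64 + 343 = 1136
1136 = (7,10,8)_12 → 7³ + 10³ + 8³ = 343 + 1000 + 512 = 1855
1855 = (1,0,10,7)_12 → 1³ + 0³ + 10³ + 7³ = 1 + 0 + 1000 + 343 = 1344  — 1344 already appeared earlier.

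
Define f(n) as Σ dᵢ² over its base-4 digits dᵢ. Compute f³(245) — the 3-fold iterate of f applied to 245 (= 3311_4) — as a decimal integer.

245 = (3,3,1,1)_4 → 3² + 3² + 1² + 1² = 20
20 = (1,1,0)_4 → 1² + 1² + 0² = 2
2 = (2)_4 → 2² = 4

4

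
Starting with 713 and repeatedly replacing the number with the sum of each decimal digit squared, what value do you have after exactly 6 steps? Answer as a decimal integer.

145

713 → 7² + 1² + 3² = 59
59 → 5² + 9² = 106
106 → 1² + 0² + 6² = 37
37 → 3² + 7² = 58
58 → 5² + 8² = 89
89 → 8² + 9² = 145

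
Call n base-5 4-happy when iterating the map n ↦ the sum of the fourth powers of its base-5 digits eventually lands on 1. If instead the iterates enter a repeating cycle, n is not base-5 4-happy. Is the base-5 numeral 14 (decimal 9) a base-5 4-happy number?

not base-5 4-happy

9 = (1,4)_5 → 257
257 = (2,0,1,2)_5 → 33
33 = (1,1,3)_5 → 83
83 = (3,1,3)_5 → 163
163 = (1,1,2,3)_5 → 99
99 = (3,4,4)_5 → 593
593 = (4,3,3,3)_5 → 499
499 = (3,4,4,4)_5 → 849
849 = (1,1,3,4,4)_5 → 595
595 = (4,3,4,0)_5 → 593  — 593 already seen; the sequence cycles without reaching 1.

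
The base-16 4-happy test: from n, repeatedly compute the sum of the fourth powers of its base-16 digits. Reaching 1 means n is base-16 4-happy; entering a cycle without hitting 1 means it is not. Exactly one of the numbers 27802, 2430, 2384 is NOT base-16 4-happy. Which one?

2430

27802: 27802 → 38593 → 28594 → 66578 → 274 → 18 → 17 → 2 → 16 → 1  — reaches 1 (base-16 4-happy)
2430: 2430 → 47378 → 21219 → 39138 → 49089 → 86003 → 101588 → 53650 → 35139 → 10994 → 60657 → 109778 → 59314 → 55474 → 47314 → 47314  — repeats 47314 (not base-16 4-happy)
2384: 2384 → 7186 → 20754 → 643 → 4193 → 1298 → 642 → 4128 → 17 → 2 → 16 → 1  — reaches 1 (base-16 4-happy)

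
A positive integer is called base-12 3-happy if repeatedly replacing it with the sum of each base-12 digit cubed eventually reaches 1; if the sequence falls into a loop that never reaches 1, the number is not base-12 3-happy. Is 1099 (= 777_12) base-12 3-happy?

1099 = (7,7,7)_12 → 1029
1029 = (7,1,9)_12 → 1073
1073 = (7,5,5)_12 → 593
593 = (4,1,5)_12 → 190
190 = (1,3,10)_12 → 1028
1028 = (7,1,8)_12 → 856
856 = (5,11,4)_12 → 1520
1520 = (10,6,8)_12 → 1728
1728 = (1,0,0,0)_12 → 1  — reached 1.

base-12 3-happy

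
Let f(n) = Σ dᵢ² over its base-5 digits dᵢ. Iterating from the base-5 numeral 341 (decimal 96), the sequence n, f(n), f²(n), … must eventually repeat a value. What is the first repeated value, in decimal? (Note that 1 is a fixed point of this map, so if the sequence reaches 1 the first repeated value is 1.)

4

96 = (3,4,1)_5 → 3² + 4² + 1² = 26
26 = (1,0,1)_5 → 1² + 0² + 1² = 2
2 = (2)_5 → 2² = 4
4 = (4)_5 → 4² = 16
16 = (3,1)_5 → 3² + 1² = 10
10 = (2,0)_5 → 2² + 0² = 4  — 4 already appeared earlier.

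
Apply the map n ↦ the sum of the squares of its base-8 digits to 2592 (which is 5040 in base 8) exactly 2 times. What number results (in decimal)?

26

2592 = (5,0,4,0)_8 → 5² + 0² + 4² + 0² = 41
41 = (5,1)_8 → 5² + 1² = 26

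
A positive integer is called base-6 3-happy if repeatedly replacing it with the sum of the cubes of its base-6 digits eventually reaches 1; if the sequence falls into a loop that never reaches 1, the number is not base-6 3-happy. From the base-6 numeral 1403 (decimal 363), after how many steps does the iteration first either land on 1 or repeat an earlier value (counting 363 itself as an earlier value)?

7

363 = (1,4,0,3)_6 → 1³ + 4³ + 0³ + 3³ = 1 + 64 + 0 + 27 = 92
92 = (2,3,2)_6 → 2³ + 3³ + 2³ = 8 + 27 + 8 = 43
43 = (1,1,1)_6 → 1³ + 1³ + 1³ = 1 + 1 + 1 = 3
3 = (3)_6 → 3³ = 27
27 = (4,3)_6 → 4³ + 3³ = 64 + 27 = 91
91 = (2,3,1)_6 → 2³ + 3³ + 1³ = 8 + 27 + 1 = 36
36 = (1,0,0)_6 → 1³ + 0³ + 0³ = 1 + 0 + 0 = 1  — reached 1.
That took 7 steps.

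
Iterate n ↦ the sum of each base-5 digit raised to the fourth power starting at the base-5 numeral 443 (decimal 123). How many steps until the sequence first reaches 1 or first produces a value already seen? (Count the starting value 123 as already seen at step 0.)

123 = (4,4,3)_5 → 593
593 = (4,3,3,3)_5 → 499
499 = (3,4,4,4)_5 → 849
849 = (1,1,3,4,4)_5 → 595
595 = (4,3,4,0)_5 → 593  — 593 repeats.
That took 5 steps.

5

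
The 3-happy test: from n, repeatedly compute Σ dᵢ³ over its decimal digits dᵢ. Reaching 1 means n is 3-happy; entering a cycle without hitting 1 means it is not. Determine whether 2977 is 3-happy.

3-happy

2977 → 1423
1423 → 100
100 → 1  — reached 1.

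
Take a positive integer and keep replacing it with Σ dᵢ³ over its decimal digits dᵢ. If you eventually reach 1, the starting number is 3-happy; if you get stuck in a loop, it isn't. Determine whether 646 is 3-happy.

646 → 6³ + 4³ + 6³ = 496
496 → 4³ + 9³ + 6³ = 1009
1009 → 1³ + 0³ + 0³ + 9³ = 730
730 → 7³ + 3³ + 0³ = 370
370 → 3³ + 7³ + 0³ = 370  — 370 already seen; the sequence cycles without reaching 1.

not 3-happy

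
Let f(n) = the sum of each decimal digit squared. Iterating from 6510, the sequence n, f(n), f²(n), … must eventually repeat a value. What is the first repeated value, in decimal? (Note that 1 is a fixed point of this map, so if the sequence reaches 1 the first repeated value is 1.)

16

6510 → 62
62 → 40
40 → 16
16 → 37
37 → 58
58 → 89
89 → 145
145 → 42
42 → 20
20 → 4
4 → 16  — 16 already appeared earlier.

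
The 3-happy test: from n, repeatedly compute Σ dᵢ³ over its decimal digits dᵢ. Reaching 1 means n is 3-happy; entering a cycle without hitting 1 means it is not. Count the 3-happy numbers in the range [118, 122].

118: 118 → 514 → 190 → 730 → 370 → 370  (repeats 370)
119: 119 → 731 → 371 → 371  (repeats 371)
120: 120 → 9 → 729 → 1080 → 513 → 153 → 153  (repeats 153)
121: 121 → 10 → 1  (reaches 1)
122: 122 → 17 → 344 → 155 → 251 → 134 → 92 → 737 → 713 → 371 → 371  (repeats 371)
3-happy: 121

1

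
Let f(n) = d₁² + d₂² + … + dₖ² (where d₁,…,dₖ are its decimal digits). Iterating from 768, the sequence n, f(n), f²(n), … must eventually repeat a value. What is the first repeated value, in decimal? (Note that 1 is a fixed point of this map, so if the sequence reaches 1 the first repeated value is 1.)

768 → 7² + 6² + 8² = 49 + 36 + 64 = 149
149 → 1² + 4² + 9² = 1 + 16 + 81 = 98
98 → 9² + 8² = 81 + 64 = 145
145 → 1² + 4² + 5² = 1 + 16 + 25 = 42
42 → 4² + 2² = 16 + 4 = 20
20 → 2² + 0² = 4 + 0 = 4
4 → 4² = 16
16 → 1² + 6² = 1 + 36 = 37
37 → 3² + 7² = 9 + 49 = 58
58 → 5² + 8² = 25 + 64 = 89
89 → 8² + 9² = 64 + 81 = 145  — 145 already appeared earlier.

145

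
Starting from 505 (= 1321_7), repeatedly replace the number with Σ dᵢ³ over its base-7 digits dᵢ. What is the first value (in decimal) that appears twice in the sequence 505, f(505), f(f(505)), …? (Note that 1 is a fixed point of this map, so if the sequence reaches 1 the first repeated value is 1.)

505 = (1,3,2,1)_7 → 1³ + 3³ + 2³ + 1³ = 37
37 = (5,2)_7 → 5³ + 2³ = 133
133 = (2,5,0)_7 → 2³ + 5³ + 0³ = 133  — 133 already appeared earlier.

133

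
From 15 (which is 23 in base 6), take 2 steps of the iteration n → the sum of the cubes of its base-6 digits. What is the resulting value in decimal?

250

15 = (2,3)_6 → 2³ + 3³ = 35
35 = (5,5)_6 → 5³ + 5³ = 250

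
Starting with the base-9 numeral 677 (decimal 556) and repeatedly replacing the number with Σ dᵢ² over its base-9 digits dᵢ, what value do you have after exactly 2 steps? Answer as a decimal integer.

556 = (6,7,7)_9 → 6² + 7² + 7² = 36 + 49 + 49 = 134
134 = (1,5,8)_9 → 1² + 5² + 8² = 1 + 25 + 64 = 90

90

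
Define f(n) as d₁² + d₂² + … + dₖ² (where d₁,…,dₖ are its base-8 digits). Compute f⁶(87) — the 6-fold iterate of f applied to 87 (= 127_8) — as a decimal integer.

4

87 = (1,2,7)_8 → 1² + 2² + 7² = 54
54 = (6,6)_8 → 6² + 6² = 72
72 = (1,1,0)_8 → 1² + 1² + 0² = 2
2 = (2)_8 → 2² = 4
4 = (4)_8 → 4² = 16
16 = (2,0)_8 → 2² + 0² = 4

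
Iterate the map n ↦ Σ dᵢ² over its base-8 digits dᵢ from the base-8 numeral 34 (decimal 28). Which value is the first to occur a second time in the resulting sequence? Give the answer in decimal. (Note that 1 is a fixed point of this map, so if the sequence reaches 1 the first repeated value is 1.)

25

28 = (3,4)_8 → 3² + 4² = 9 + 16 = 25
25 = (3,1)_8 → 3² + 1² = 9 + 1 = 10
10 = (1,2)_8 → 1² + 2² = 1 + 4 = 5
5 = (5)_8 → 5² = 25  — 25 already appeared earlier.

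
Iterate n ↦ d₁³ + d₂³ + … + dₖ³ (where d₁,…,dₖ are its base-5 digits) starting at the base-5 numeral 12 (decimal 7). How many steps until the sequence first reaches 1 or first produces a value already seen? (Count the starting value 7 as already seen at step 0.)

7 = (1,2)_5 → 1³ + 2³ = 9
9 = (1,4)_5 → 1³ + 4³ = 65
65 = (2,3,0)_5 → 2³ + 3³ + 0³ = 35
35 = (1,2,0)_5 → 1³ + 2³ + 0³ = 9  — 9 repeats.
That took 4 steps.

4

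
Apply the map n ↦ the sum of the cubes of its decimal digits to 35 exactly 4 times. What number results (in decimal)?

737

35 → 3³ + 5³ = 27 + 125 = 152
152 → 1³ + 5³ + 2³ = 1 + 125 + 8 = 134
134 → 1³ + 3³ + 4³ = 1 + 27 + 64 = 92
92 → 9³ + 2³ = 729 + 8 = 737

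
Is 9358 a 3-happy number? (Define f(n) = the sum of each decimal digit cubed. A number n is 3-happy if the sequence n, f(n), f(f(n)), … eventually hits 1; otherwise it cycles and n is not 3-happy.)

9358 → 9³ + 3³ + 5³ + 8³ = 1393
1393 → 1³ + 3³ + 9³ + 3³ = 784
784 → 7³ + 8³ + 4³ = 919
919 → 9³ + 1³ + 9³ = 1459
1459 → 1³ + 4³ + 5³ + 9³ = 919  — 919 already seen; the sequence cycles without reaching 1.

not 3-happy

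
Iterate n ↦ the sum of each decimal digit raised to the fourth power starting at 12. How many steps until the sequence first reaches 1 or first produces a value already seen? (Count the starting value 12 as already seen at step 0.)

5

12 → 1⁴ + 2⁴ = 1 + 16 = 17
17 → 1⁴ + 7⁴ = 1 + 2401 = 2402
2402 → 2⁴ + 4⁴ + 0⁴ + 2⁴ = 16 + 256 + 0 + 16 = 288
288 → 2⁴ + 8⁴ + 8⁴ = 16 + 4096 + 4096 = 8208
8208 → 8⁴ + 2⁴ + 0⁴ + 8⁴ = 4096 + 16 + 0 + 4096 = 8208  — 8208 repeats.
That took 5 steps.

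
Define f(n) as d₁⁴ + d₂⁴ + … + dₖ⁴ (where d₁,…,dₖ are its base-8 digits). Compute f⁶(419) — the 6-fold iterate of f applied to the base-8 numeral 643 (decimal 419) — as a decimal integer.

419 = (6,4,3)_8 → 6⁴ + 4⁴ + 3⁴ = 1633
1633 = (3,1,4,1)_8 → 3⁴ + 1⁴ + 4⁴ + 1⁴ = 339
339 = (5,2,3)_8 → 5⁴ + 2⁴ + 3⁴ = 722
722 = (1,3,2,2)_8 → 1⁴ + 3⁴ + 2⁴ + 2⁴ = 114
114 = (1,6,2)_8 → 1⁴ + 6⁴ + 2⁴ = 1313
1313 = (2,4,4,1)_8 → 2⁴ + 4⁴ + 4⁴ + 1⁴ = 529

529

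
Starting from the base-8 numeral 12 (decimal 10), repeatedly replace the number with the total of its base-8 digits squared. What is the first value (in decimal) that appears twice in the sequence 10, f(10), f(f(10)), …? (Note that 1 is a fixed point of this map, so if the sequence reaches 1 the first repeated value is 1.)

10 = (1,2)_8 → 1² + 2² = 5
5 = (5)_8 → 5² = 25
25 = (3,1)_8 → 3² + 1² = 10  — 10 already appeared earlier.

10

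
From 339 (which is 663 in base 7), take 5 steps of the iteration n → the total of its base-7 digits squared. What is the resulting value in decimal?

339 = (6,6,3)_7 → 81
81 = (1,4,4)_7 → 33
33 = (4,5)_7 → 41
41 = (5,6)_7 → 61
61 = (1,1,5)_7 → 27

27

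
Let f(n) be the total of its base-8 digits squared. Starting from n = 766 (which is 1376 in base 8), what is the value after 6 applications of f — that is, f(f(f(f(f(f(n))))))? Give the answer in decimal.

74

766 = (1,3,7,6)_8 → 1² + 3² + 7² + 6² = 95
95 = (1,3,7)_8 → 1² + 3² + 7² = 59
59 = (7,3)_8 → 7² + 3² = 58
58 = (7,2)_8 → 7² + 2² = 53
53 = (6,5)_8 → 6² + 5² = 61
61 = (7,5)_8 → 7² + 5² = 74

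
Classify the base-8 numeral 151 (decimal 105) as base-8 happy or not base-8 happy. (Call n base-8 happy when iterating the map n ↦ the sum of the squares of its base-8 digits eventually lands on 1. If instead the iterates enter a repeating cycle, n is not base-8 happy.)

base-8 happy

105 = (1,5,1)_8 → 1² + 5² + 1² = 1 + 25 + 1 = 27
27 = (3,3)_8 → 3² + 3² = 9 + 9 = 18
18 = (2,2)_8 → 2² + 2² = 4 + 4 = 8
8 = (1,0)_8 → 1² + 0² = 1 + 0 = 1  — reached 1.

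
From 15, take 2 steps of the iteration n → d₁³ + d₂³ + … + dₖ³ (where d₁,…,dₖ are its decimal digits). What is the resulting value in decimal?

15 → 1³ + 5³ = 1 + 125 = 126
126 → 1³ + 2³ + 6³ = 1 + 8 + 216 = 225

225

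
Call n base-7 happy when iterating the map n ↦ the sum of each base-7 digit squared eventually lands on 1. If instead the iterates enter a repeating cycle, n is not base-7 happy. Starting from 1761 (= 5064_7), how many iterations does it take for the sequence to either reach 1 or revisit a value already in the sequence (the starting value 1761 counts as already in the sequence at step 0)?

6

1761 = (5,0,6,4)_7 → 5² + 0² + 6² + 4² = 77
77 = (1,4,0)_7 → 1² + 4² + 0² = 17
17 = (2,3)_7 → 2² + 3² = 13
13 = (1,6)_7 → 1² + 6² = 37
37 = (5,2)_7 → 5² + 2² = 29
29 = (4,1)_7 → 4² + 1² = 17  — 17 repeats.
That took 6 steps.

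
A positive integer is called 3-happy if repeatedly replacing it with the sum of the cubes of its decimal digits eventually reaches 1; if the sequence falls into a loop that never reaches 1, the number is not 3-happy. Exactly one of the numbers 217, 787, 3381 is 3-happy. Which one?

787

217: 217 → 352 → 160 → 217  — repeats 217 (not 3-happy)
787: 787 → 1198 → 1243 → 100 → 1  — reaches 1 (3-happy)
3381: 3381 → 567 → 684 → 792 → 1080 → 513 → 153 → 153  — repeats 153 (not 3-happy)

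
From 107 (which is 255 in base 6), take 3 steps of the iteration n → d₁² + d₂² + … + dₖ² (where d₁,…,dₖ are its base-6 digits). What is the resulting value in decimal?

107 = (2,5,5)_6 → 2² + 5² + 5² = 54
54 = (1,3,0)_6 → 1² + 3² + 0² = 10
10 = (1,4)_6 → 1² + 4² = 17

17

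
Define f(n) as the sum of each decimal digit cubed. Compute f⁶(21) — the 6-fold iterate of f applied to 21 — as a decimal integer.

153

21 → 2³ + 1³ = 9
9 → 9³ = 729
729 → 7³ + 2³ + 9³ = 1080
1080 → 1³ + 0³ + 8³ + 0³ = 513
513 → 5³ + 1³ + 3³ = 153
153 → 1³ + 5³ + 3³ = 153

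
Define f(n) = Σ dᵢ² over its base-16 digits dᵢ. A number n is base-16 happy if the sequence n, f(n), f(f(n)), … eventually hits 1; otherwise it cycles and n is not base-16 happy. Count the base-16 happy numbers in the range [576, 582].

576: 576 → 20 → 17 → 2 → 4 → 16 → 1  — base-16 happy
577: 577 → 21 → 26 → 101 → 61 → 178 → 125 → 218 → 269 → 170 → 200 → 208 → 169 → 181 → 146 → 85 → 50 → 13 → 169  — not base-16 happy
578: 578 → 24 → 65 → 17 → 2 → 4 → 16 → 1  — base-16 happy
579: 579 → 29 → 170 → 200 → 208 → 169 → 181 → 146 → 85 → 50 → 13 → 169  — not base-16 happy
580: 580 → 36 → 20 → 17 → 2 → 4 → 16 → 1  — base-16 happy
581: 581 → 45 → 173 → 269 → 170 → 200 → 208 → 169 → 181 → 146 → 85 → 50 → 13 → 169  — not base-16 happy
582: 582 → 56 → 73 → 97 → 37 → 29 → 170 → 200 → 208 → 169 → 181 → 146 → 85 → 50 → 13 → 169  — not base-16 happy
base-16 happy: 576, 578, 580

3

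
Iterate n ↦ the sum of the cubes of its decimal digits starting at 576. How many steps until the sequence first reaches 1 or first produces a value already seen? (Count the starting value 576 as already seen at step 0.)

6

576 → 684
684 → 792
792 → 1080
1080 → 513
513 → 153
153 → 153  — 153 repeats.
That took 6 steps.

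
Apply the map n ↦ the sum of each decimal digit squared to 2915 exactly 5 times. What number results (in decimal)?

65

2915 → 111
111 → 3
3 → 9
9 → 81
81 → 65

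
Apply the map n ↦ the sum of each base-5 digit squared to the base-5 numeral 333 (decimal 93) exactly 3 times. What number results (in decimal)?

1

93 = (3,3,3)_5 → 3² + 3² + 3² = 9 + 9 + 9 = 27
27 = (1,0,2)_5 → 1² + 0² + 2² = 1 + 0 + 4 = 5
5 = (1,0)_5 → 1² + 0² = 1 + 0 = 1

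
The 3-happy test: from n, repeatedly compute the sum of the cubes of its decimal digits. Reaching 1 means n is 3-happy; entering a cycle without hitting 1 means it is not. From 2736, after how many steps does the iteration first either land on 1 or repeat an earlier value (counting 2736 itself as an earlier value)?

2736 → 2³ + 7³ + 3³ + 6³ = 594
594 → 5³ + 9³ + 4³ = 918
918 → 9³ + 1³ + 8³ = 1242
1242 → 1³ + 2³ + 4³ + 2³ = 81
81 → 8³ + 1³ = 513
513 → 5³ + 1³ + 3³ = 153
153 → 1³ + 5³ + 3³ = 153  — 153 repeats.
That took 7 steps.

7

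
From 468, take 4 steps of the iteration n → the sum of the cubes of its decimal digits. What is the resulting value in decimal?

468 → 4³ + 6³ + 8³ = 792
792 → 7³ + 9³ + 2³ = 1080
1080 → 1³ + 0³ + 8³ + 0³ = 513
513 → 5³ + 1³ + 3³ = 153

153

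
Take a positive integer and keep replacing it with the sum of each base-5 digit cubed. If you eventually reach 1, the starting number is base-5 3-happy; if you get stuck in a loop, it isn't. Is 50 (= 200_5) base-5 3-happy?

not base-5 3-happy

50 = (2,0,0)_5 → 8
8 = (1,3)_5 → 28
28 = (1,0,3)_5 → 28  — 28 already seen; the sequence cycles without reaching 1.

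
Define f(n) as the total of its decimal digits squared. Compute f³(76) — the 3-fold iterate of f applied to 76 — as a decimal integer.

145

76 → 7² + 6² = 85
85 → 8² + 5² = 89
89 → 8² + 9² = 145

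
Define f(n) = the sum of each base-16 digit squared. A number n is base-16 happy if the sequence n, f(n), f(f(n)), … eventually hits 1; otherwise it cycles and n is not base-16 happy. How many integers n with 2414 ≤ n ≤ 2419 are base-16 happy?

1

2414: 2414 → 313 → 91 → 146 → 85 → 50 → 13 → 169 → 181 → 146  — not base-16 happy
2415: 2415 → 342 → 62 → 205 → 313 → 91 → 146 → 85 → 50 → 13 → 169 → 181 → 146  — not base-16 happy
2416: 2416 → 130 → 68 → 32 → 4 → 16 → 1  — base-16 happy
2417: 2417 → 131 → 73 → 97 → 37 → 29 → 170 → 200 → 208 → 169 → 181 → 146 → 85 → 50 → 13 → 169  — not base-16 happy
2418: 2418 → 134 → 100 → 52 → 25 → 82 → 29 → 170 → 200 → 208 → 169 → 181 → 146 → 85 → 50 → 13 → 169  — not base-16 happy
2419: 2419 → 139 → 185 → 202 → 244 → 241 → 226 → 200 → 208 → 169 → 181 → 146 → 85 → 50 → 13 → 169  — not base-16 happy
base-16 happy: 2416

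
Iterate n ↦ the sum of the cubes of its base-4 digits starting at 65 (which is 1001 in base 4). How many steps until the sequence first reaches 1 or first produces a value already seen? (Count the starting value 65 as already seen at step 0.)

3

65 = (1,0,0,1)_4 → 1³ + 0³ + 0³ + 1³ = 2
2 = (2)_4 → 2³ = 8
8 = (2,0)_4 → 2³ + 0³ = 8  — 8 repeats.
That took 3 steps.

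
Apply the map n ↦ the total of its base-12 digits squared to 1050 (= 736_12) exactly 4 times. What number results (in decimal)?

8

1050 = (7,3,6)_12 → 7² + 3² + 6² = 49 + 9 + 36 = 94
94 = (7,10)_12 → 7² + 10² = 49 + 100 = 149
149 = (1,0,5)_12 → 1² + 0² + 5² = 1 + 0 + 25 = 26
26 = (2,2)_12 → 2² + 2² = 4 + 4 = 8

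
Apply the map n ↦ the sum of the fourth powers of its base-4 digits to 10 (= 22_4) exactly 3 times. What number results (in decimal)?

1

10 = (2,2)_4 → 2⁴ + 2⁴ = 32
32 = (2,0,0)_4 → 2⁴ + 0⁴ + 0⁴ = 16
16 = (1,0,0)_4 → 1⁴ + 0⁴ + 0⁴ = 1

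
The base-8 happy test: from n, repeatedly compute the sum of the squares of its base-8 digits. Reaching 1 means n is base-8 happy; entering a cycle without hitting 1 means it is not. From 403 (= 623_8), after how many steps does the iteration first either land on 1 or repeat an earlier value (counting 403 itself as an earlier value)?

6

403 = (6,2,3)_8 → 49
49 = (6,1)_8 → 37
37 = (4,5)_8 → 41
41 = (5,1)_8 → 26
26 = (3,2)_8 → 13
13 = (1,5)_8 → 26  — 26 repeats.
That took 6 steps.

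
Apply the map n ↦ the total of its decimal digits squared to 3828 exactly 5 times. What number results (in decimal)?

3828 → 3² + 8² + 2² + 8² = 9 + 64 + 4 + 64 = 141
141 → 1² + 4² + 1² = 1 + 16 + 1 = 18
18 → 1² + 8² = 1 + 64 = 65
65 → 6² + 5² = 36 + 25 = 61
61 → 6² + 1² = 36 + 1 = 37

37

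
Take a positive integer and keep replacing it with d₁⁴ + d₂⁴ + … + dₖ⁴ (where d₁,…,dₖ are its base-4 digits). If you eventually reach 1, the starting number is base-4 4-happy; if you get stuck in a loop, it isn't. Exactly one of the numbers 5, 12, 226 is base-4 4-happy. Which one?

5

5: 5 → 2 → 16 → 1  — reaches 1 (base-4 4-happy)
12: 12 → 81 → 3 → 81  — repeats 81 (not base-4 4-happy)
226: 226 → 113 → 83 → 83  — repeats 83 (not base-4 4-happy)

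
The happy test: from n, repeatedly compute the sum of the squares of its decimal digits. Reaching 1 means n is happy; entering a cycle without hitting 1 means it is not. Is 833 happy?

happy

833 → 8² + 3² + 3² = 82
82 → 8² + 2² = 68
68 → 6² + 8² = 100
100 → 1² + 0² + 0² = 1  — reached 1.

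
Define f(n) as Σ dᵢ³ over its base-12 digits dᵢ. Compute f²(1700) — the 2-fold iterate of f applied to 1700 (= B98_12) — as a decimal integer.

1190

1700 = (11,9,8)_12 → 11³ + 9³ + 8³ = 1331 + 729 + 512 = 2572
2572 = (1,5,10,4)_12 → 1³ + 5³ + 10³ + 4³ = 1 + 125 + 1000 + 64 = 1190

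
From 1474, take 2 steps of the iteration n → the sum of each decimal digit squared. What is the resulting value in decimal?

1474 → 1² + 4² + 7² + 4² = 1 + 16 + 49 + 16 = 82
82 → 8² + 2² = 64 + 4 = 68

68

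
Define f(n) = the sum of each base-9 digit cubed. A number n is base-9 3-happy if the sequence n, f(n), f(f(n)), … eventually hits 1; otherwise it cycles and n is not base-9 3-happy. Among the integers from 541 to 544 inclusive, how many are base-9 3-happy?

1

541: 541 → 433 → 153 → 513 → 243 → 27 → 27  — not base-9 3-happy
542: 542 → 440 → 664 → 856 → 128 → 134 → 638 → 1198 → 470 → 476 → 980 → 540 → 432 → 152 → 856  — not base-9 3-happy
543: 543 → 459 → 341 → 577 → 345 → 99 → 9 → 1  — base-9 3-happy
544: 544 → 496 → 218 → 232 → 694 → 638 → 1198 → 470 → 476 → 980 → 540 → 432 → 152 → 856 → 128 → 134 → 638  — not base-9 3-happy
base-9 3-happy: 543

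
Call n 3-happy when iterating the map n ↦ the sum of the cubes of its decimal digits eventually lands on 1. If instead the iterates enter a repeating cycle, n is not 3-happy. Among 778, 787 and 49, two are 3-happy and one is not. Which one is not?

49

778: 778 → 1198 → 1243 → 100 → 1  — reaches 1 (3-happy)
787: 787 → 1198 → 1243 → 100 → 1  — reaches 1 (3-happy)
49: 49 → 793 → 1099 → 1459 → 919 → 1459  — repeats 1459 (not 3-happy)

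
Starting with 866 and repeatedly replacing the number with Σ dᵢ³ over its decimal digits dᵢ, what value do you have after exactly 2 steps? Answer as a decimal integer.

857

866 → 944
944 → 857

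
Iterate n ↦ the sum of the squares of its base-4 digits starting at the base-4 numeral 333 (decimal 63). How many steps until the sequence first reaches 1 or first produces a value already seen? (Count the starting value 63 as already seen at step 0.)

63 = (3,3,3)_4 → 3² + 3² + 3² = 9 + 9 + 9 = 27
27 = (1,2,3)_4 → 1² + 2² + 3² = 1 + 4 + 9 = 14
14 = (3,2)_4 → 3² + 2² = 9 + 4 = 13
13 = (3,1)_4 → 3² + 1² = 9 + 1 = 10
10 = (2,2)_4 → 2² + 2² = 4 + 4 = 8
8 = (2,0)_4 → 2² + 0² = 4 + 0 = 4
4 = (1,0)_4 → 1² + 0² = 1 + 0 = 1  — reached 1.
That took 7 steps.

7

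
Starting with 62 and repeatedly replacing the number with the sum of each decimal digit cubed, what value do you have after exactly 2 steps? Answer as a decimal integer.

62 → 224
224 → 80

80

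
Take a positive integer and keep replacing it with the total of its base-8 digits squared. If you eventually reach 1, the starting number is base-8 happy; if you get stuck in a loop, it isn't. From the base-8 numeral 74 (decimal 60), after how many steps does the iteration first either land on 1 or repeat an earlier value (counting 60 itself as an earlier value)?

60 = (7,4)_8 → 7² + 4² = 49 + 16 = 65
65 = (1,0,1)_8 → 1² + 0² + 1² = 1 + 0 + 1 = 2
2 = (2)_8 → 2² = 4
4 = (4)_8 → 4² = 16
16 = (2,0)_8 → 2² + 0² = 4 + 0 = 4  — 4 repeats.
That took 5 steps.

5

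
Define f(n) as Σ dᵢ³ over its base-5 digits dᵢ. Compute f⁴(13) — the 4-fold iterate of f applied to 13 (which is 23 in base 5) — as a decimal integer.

35

13 = (2,3)_5 → 35
35 = (1,2,0)_5 → 9
9 = (1,4)_5 → 65
65 = (2,3,0)_5 → 35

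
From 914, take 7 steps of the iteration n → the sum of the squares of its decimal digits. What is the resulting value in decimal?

914 → 9² + 1² + 4² = 98
98 → 9² + 8² = 145
145 → 1² + 4² + 5² = 42
42 → 4² + 2² = 20
20 → 2² + 0² = 4
4 → 4² = 16
16 → 1² + 6² = 37

37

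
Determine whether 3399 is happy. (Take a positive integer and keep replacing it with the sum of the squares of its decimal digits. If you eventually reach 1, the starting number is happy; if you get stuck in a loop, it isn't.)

3399 → 3² + 3² + 9² + 9² = 180
180 → 1² + 8² + 0² = 65
65 → 6² + 5² = 61
61 → 6² + 1² = 37
37 → 3² + 7² = 58
58 → 5² + 8² = 89
89 → 8² + 9² = 145
145 → 1² + 4² + 5² = 42
42 → 4² + 2² = 20
20 → 2² + 0² = 4
4 → 4² = 16
16 → 1² + 6² = 37  — 37 already seen; the sequence cycles without reaching 1.

not happy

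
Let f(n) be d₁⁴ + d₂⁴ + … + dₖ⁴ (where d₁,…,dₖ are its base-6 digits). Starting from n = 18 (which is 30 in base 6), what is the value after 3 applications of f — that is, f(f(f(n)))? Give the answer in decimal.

18 = (3,0)_6 → 3⁴ + 0⁴ = 81
81 = (2,1,3)_6 → 2⁴ + 1⁴ + 3⁴ = 98
98 = (2,4,2)_6 → 2⁴ + 4⁴ + 2⁴ = 288

288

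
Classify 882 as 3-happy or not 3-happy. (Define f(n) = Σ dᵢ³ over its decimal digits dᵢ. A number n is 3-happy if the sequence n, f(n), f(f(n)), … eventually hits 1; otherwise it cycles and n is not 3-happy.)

not 3-happy

882 → 8³ + 8³ + 2³ = 512 + 512 + 8 = 1032
1032 → 1³ + 0³ + 3³ + 2³ = 1 + 0 + 27 + 8 = 36
36 → 3³ + 6³ = 27 + 216 = 243
243 → 2³ + 4³ + 3³ = 8 + 64 + 27 = 99
99 → 9³ + 9³ = 729 + 729 = 1458
1458 → 1³ + 4³ + 5³ + 8³ = 1 + 64 + 125 + 512 = 702
702 → 7³ + 0³ + 2³ = 343 + 0 + 8 = 351
351 → 3³ + 5³ + 1³ = 27 + 125 + 1 = 153
153 → 1³ + 5³ + 3³ = 1 + 125 + 27 = 153  — 153 already seen; the sequence cycles without reaching 1.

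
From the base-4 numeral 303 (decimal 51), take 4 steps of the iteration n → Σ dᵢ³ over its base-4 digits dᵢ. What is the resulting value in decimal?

9

51 = (3,0,3)_4 → 3³ + 0³ + 3³ = 54
54 = (3,1,2)_4 → 3³ + 1³ + 2³ = 36
36 = (2,1,0)_4 → 2³ + 1³ + 0³ = 9
9 = (2,1)_4 → 2³ + 1³ = 9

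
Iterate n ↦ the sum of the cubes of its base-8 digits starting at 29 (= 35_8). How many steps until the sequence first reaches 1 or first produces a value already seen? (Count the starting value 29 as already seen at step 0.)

10

29 = (3,5)_8 → 3³ + 5³ = 152
152 = (2,3,0)_8 → 2³ + 3³ + 0³ = 35
35 = (4,3)_8 → 4³ + 3³ = 91
91 = (1,3,3)_8 → 1³ + 3³ + 3³ = 55
55 = (6,7)_8 → 6³ + 7³ = 559
559 = (1,0,5,7)_8 → 1³ + 0³ + 5³ + 7³ = 469
469 = (7,2,5)_8 → 7³ + 2³ + 5³ = 476
476 = (7,3,4)_8 → 7³ + 3³ + 4³ = 434
434 = (6,6,2)_8 → 6³ + 6³ + 2³ = 440
440 = (6,7,0)_8 → 6³ + 7³ + 0³ = 559  — 559 repeats.
That took 10 steps.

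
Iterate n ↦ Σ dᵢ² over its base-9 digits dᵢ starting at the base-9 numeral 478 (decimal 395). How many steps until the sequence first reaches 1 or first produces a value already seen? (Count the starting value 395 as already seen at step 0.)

7

395 = (4,7,8)_9 → 4² + 7² + 8² = 129
129 = (1,5,3)_9 → 1² + 5² + 3² = 35
35 = (3,8)_9 → 3² + 8² = 73
73 = (8,1)_9 → 8² + 1² = 65
65 = (7,2)_9 → 7² + 2² = 53
53 = (5,8)_9 → 5² + 8² = 89
89 = (1,0,8)_9 → 1² + 0² + 8² = 65  — 65 repeats.
That took 7 steps.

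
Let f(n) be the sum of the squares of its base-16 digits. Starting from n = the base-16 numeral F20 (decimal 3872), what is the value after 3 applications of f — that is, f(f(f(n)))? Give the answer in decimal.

338

3872 = (15,2,0)_16 → 15² + 2² + 0² = 229
229 = (14,5)_16 → 14² + 5² = 221
221 = (13,13)_16 → 13² + 13² = 338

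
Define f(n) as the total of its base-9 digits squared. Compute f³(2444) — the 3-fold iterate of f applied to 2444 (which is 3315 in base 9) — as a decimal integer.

128

2444 = (3,3,1,5)_9 → 44
44 = (4,8)_9 → 80
80 = (8,8)_9 → 128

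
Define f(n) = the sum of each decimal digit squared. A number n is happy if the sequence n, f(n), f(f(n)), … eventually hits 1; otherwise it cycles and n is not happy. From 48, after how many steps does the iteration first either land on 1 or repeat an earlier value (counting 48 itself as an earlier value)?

14

48 → 80
80 → 64
64 → 52
52 → 29
29 → 85
85 → 89
89 → 145
145 → 42
42 → 20
20 → 4
4 → 16
16 → 37
37 → 58
58 → 89  — 89 repeats.
That took 14 steps.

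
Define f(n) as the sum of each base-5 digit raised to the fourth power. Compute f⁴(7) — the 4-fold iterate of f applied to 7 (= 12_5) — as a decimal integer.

7 = (1,2)_5 → 1⁴ + 2⁴ = 17
17 = (3,2)_5 → 3⁴ + 2⁴ = 97
97 = (3,4,2)_5 → 3⁴ + 4⁴ + 2⁴ = 353
353 = (2,4,0,3)_5 → 2⁴ + 4⁴ + 0⁴ + 3⁴ = 353

353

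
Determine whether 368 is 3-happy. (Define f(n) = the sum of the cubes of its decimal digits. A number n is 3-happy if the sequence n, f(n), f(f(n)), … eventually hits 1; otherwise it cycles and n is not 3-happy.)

368 → 3³ + 6³ + 8³ = 755
755 → 7³ + 5³ + 5³ = 593
593 → 5³ + 9³ + 3³ = 881
881 → 8³ + 8³ + 1³ = 1025
1025 → 1³ + 0³ + 2³ + 5³ = 134
134 → 1³ + 3³ + 4³ = 92
92 → 9³ + 2³ = 737
737 → 7³ + 3³ + 7³ = 713
713 → 7³ + 1³ + 3³ = 371
371 → 3³ + 7³ + 1³ = 371  — 371 already seen; the sequence cycles without reaching 1.

not 3-happy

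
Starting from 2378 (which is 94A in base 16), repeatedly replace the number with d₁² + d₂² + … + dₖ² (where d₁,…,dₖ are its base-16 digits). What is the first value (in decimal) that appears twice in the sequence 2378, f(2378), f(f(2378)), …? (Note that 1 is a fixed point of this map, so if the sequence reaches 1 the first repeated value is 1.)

2378 = (9,4,10)_16 → 9² + 4² + 10² = 81 + 16 + 100 = 197
197 = (12,5)_16 → 12² + 5² = 144 + 25 = 169
169 = (10,9)_16 → 10² + 9² = 100 + 81 = 181
181 = (11,5)_16 → 11² + 5² = 121 + 25 = 146
146 = (9,2)_16 → 9² + 2² = 81 + 4 = 85
85 = (5,5)_16 → 5² + 5² = 25 + 25 = 50
50 = (3,2)_16 → 3² + 2² = 9 + 4 = 13
13 = (13)_16 → 13² = 169  — 169 already appeared earlier.

169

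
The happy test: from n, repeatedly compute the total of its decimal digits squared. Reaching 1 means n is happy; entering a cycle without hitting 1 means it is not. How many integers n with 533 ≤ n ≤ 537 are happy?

1

533: 533 → 43 → 25 → 29 → 85 → 89 → 145 → 42 → 20 → 4 → 16 → 37 → 58 → 89  (repeats 89)
534: 534 → 50 → 25 → 29 → 85 → 89 → 145 → 42 → 20 → 4 → 16 → 37 → 58 → 89  (repeats 89)
535: 535 → 59 → 106 → 37 → 58 → 89 → 145 → 42 → 20 → 4 → 16 → 37  (repeats 37)
536: 536 → 70 → 49 → 97 → 130 → 10 → 1  (reaches 1)
537: 537 → 83 → 73 → 58 → 89 → 145 → 42 → 20 → 4 → 16 → 37 → 58  (repeats 58)
happy: 536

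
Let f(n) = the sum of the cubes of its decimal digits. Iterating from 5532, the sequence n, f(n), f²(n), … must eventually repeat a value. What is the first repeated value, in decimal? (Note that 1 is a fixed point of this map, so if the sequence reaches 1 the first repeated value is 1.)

153

5532 → 285
285 → 645
645 → 405
405 → 189
189 → 1242
1242 → 81
81 → 513
513 → 153
153 → 153  — 153 already appeared earlier.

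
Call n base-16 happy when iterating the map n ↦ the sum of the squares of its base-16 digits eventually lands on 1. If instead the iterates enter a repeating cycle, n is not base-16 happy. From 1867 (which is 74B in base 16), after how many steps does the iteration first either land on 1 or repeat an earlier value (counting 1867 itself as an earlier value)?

12

1867 = (7,4,11)_16 → 7² + 4² + 11² = 49 + 16 + 121 = 186
186 = (11,10)_16 → 11² + 10² = 121 + 100 = 221
221 = (13,13)_16 → 13² + 13² = 169 + 169 = 338
338 = (1,5,2)_16 → 1² + 5² + 2² = 1 + 25 + 4 = 30
30 = (1,14)_16 → 1² + 14² = 1 + 196 = 197
197 = (12,5)_16 → 12² + 5² = 144 + 25 = 169
169 = (10,9)_16 → 10² + 9² = 100 + 81 = 181
181 = (11,5)_16 → 11² + 5² = 121 + 25 = 146
146 = (9,2)_16 → 9² + 2² = 81 + 4 = 85
85 = (5,5)_16 → 5² + 5² = 25 + 25 = 50
50 = (3,2)_16 → 3² + 2² = 9 + 4 = 13
13 = (13)_16 → 13² = 169  — 169 repeats.
That took 12 steps.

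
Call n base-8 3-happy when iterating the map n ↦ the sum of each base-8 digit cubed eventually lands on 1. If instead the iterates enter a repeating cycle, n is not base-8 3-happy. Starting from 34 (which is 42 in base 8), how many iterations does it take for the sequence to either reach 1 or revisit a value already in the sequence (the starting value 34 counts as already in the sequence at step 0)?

34 = (4,2)_8 → 4³ + 2³ = 72
72 = (1,1,0)_8 → 1³ + 1³ + 0³ = 2
2 = (2)_8 → 2³ = 8
8 = (1,0)_8 → 1³ + 0³ = 1  — reached 1.
That took 4 steps.

4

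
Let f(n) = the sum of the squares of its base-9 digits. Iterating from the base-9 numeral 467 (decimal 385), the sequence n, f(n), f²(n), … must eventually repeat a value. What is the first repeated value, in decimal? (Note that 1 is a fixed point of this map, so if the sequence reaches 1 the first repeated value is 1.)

385 = (4,6,7)_9 → 4² + 6² + 7² = 16 + 36 + 49 = 101
101 = (1,2,2)_9 → 1² + 2² + 2² = 1 + 4 + 4 = 9
9 = (1,0)_9 → 1² + 0² = 1 + 0 = 1  — reached the fixed point 1.
1 → 1, so 1 is the first repeated value.

1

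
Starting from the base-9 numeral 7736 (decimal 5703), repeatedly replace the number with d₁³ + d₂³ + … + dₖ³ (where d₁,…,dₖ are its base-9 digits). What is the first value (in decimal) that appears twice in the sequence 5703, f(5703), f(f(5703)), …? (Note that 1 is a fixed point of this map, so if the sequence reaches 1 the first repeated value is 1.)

5703 = (7,7,3,6)_9 → 929
929 = (1,2,4,2)_9 → 81
81 = (1,0,0)_9 → 1  — reached the fixed point 1.
1 → 1, so 1 is the first repeated value.

1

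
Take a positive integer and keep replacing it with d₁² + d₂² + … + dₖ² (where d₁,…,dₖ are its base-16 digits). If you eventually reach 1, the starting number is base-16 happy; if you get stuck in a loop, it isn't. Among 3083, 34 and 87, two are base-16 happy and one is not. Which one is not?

3083

3083: 3083 → 265 → 82 → 29 → 170 → 200 → 208 → 169 → 181 → 146 → 85 → 50 → 13 → 169  — repeats 169 (not base-16 happy)
34: 34 → 8 → 64 → 16 → 1  — reaches 1 (base-16 happy)
87: 87 → 74 → 116 → 65 → 17 → 2 → 4 → 16 → 1  — reaches 1 (base-16 happy)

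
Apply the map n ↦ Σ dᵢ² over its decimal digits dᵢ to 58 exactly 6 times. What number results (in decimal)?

58 → 89
89 → 145
145 → 42
42 → 20
20 → 4
4 → 16

16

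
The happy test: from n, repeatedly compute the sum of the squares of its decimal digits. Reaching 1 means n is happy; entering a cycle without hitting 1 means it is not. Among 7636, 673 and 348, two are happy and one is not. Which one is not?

348

7636: 7636 → 130 → 10 → 1  — reaches 1 (happy)
673: 673 → 94 → 97 → 130 → 10 → 1  — reaches 1 (happy)
348: 348 → 89 → 145 → 42 → 20 → 4 → 16 → 37 → 58 → 89  — repeats 89 (not happy)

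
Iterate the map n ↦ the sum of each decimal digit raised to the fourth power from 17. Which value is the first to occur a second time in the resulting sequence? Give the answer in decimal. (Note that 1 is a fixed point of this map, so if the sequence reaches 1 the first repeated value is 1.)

8208

17 → 2402
2402 → 288
288 → 8208
8208 → 8208  — 8208 already appeared earlier.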